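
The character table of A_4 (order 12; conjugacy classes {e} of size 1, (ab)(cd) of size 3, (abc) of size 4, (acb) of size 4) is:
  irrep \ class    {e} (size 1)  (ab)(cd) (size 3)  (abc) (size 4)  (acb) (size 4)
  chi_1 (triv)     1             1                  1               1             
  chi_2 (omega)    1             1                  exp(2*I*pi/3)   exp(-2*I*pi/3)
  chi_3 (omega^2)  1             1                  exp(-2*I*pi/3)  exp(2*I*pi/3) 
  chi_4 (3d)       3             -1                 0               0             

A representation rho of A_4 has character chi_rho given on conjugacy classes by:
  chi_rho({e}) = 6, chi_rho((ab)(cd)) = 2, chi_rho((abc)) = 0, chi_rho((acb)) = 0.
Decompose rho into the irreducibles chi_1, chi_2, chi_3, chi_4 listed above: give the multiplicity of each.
Multiplicities: chi_1: 1, chi_2: 1, chi_3: 1, chi_4: 1.

Why: Use <chi_rho, chi> = (1/|G|) sum_C |C| * chi_rho(C) * conj(chi(C)) with |G| = 12 for each irreducible chi in the table:
  <chi_rho, chi_1> = (1/12)[1*(6)*conj(1) + 3*(2)*conj(1) + 4*(0)*conj(1) + 4*(0)*conj(1)]
      = (1/12)[(6) + (6) + (0) + (0)] = 12/12 = 1
  <chi_rho, chi_2> = (1/12)[1*(6)*conj(1) + 3*(2)*conj(1) + 4*(0)*conj(exp(2*I*pi/3)) + 4*(0)*conj(exp(-2*I*pi/3))]
      = (1/12)[(6) + (6) + (0) + (0)] = 12/12 = 1
  <chi_rho, chi_3> = (1/12)[1*(6)*conj(1) + 3*(2)*conj(1) + 4*(0)*conj(exp(-2*I*pi/3)) + 4*(0)*conj(exp(2*I*pi/3))]
      = (1/12)[(6) + (6) + (0) + (0)] = 12/12 = 1
  <chi_rho, chi_4> = (1/12)[1*(6)*conj(3) + 3*(2)*conj(-1) + 4*(0)*conj(0) + 4*(0)*conj(0)]
      = (1/12)[(18) + (-6) + (0) + (0)] = 12/12 = 1
(Exp terms are combined using exp(i*s)*conj(exp(i*t)) = exp(i*(s-t)), and sums of them are collapsed using the identity that for every m > 1 the m distinct m-th roots of unity sum to 0, e.g. 1 + exp(2*I*pi/3) + exp(-2*I*pi/3) = 0.)
Dimension check: dim(rho) = sum (mult * dim) = 1*1 + 1*1 + 1*1 + 1*3 = 6 = chi_rho(e) = 6.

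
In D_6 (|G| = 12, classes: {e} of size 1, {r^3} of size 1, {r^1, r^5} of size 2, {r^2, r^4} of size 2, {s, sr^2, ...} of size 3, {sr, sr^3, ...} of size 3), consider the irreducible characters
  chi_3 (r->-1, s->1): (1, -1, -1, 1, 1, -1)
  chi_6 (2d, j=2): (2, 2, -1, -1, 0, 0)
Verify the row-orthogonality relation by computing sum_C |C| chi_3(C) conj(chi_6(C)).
Sum = 0; so <chi_3, chi_6> = 0 (distinct irreducibles are orthogonal).

Derivation: Compute term by term over conjugacy classes (|C| * chi_3(C) * conj(chi_6(C))):
  1*(1)*conj(2) + 1*(-1)*conj(2) + 2*(-1)*conj(-1) + 2*(1)*conj(-1) + 3*(1)*conj(0) + 3*(-1)*conj(0)
  = (2) + (-2) + (2) + (-2) + (0) + (0)
  = 0.
Dividing by |G| = 12 gives 0/12 = 0, matching the row-orthogonality relation <chi_3, chi_6> = [chi_3 = chi_6].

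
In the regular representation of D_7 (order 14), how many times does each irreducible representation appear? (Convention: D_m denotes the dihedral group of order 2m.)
Each irreducible V_i of dimension d_i appears with multiplicity d_i, i.e. rho_reg = (direct sum over all irreducibles V_i) d_i V_i. The irreducible dimensions for D_7 are 1, 1, 2, 2, 2: 2 irreducibles of dimension 1, each with multiplicity 1; 3 irreducibles of dimension 2, each with multiplicity 2. Total dimension 2*1*1 + 3*2*2 = 14 = |G|.

Derivation: General theorem: in the regular representation of a finite group G, each irreducible appears with multiplicity equal to its dimension. Check: dim(rho_reg) = sum d_i^2 = 1 + 1 + 4 + 4 + 4 = 14 = |G|.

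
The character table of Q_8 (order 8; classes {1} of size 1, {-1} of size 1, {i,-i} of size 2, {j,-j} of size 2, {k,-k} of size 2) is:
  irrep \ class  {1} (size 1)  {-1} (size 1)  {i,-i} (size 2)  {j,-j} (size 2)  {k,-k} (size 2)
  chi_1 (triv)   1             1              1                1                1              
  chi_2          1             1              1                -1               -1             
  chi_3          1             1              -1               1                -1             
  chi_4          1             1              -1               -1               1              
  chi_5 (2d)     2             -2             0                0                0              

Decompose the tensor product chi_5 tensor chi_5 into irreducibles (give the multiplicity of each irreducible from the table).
chi_5 tensor chi_5 = chi_1 + chi_2 + chi_3 + chi_4 (all other irreducibles have multiplicity 0).

Details: The character of a tensor product is the pointwise product (chi_5 * chi_5)(C) = chi_5(C) * chi_5(C):
  {1}: (2)*(2), {-1}: (-2)*(-2), {i,-i}: (0)*(0), {j,-j}: (0)*(0), {k,-k}: (0)*(0)
so (chi_5 * chi_5) takes values
  {1} -> 4, {-1} -> 4, {i,-i} -> 0, {j,-j} -> 0, {k,-k} -> 0.
Now take the inner product of this character with each irreducible chi from the table, <chi_5*chi_5, chi> = (1/8) sum_C |C| (chi_5*chi_5)(C) conj(chi(C)):
  <chi_5*chi_5, chi_1> = (1/8)[1*(4)*conj(1) + 1*(4)*conj(1) + 2*(0)*conj(1) + 2*(0)*conj(1) + 2*(0)*conj(1)]
      = (1/8)[(4) + (4) + (0) + (0) + (0)] = 8/8 = 1
  <chi_5*chi_5, chi_2> = (1/8)[1*(4)*conj(1) + 1*(4)*conj(1) + 2*(0)*conj(1) + 2*(0)*conj(-1) + 2*(0)*conj(-1)]
      = (1/8)[(4) + (4) + (0) + (0) + (0)] = 8/8 = 1
  <chi_5*chi_5, chi_3> = (1/8)[1*(4)*conj(1) + 1*(4)*conj(1) + 2*(0)*conj(-1) + 2*(0)*conj(1) + 2*(0)*conj(-1)]
      = (1/8)[(4) + (4) + (0) + (0) + (0)] = 8/8 = 1
  <chi_5*chi_5, chi_4> = (1/8)[1*(4)*conj(1) + 1*(4)*conj(1) + 2*(0)*conj(-1) + 2*(0)*conj(-1) + 2*(0)*conj(1)]
      = (1/8)[(4) + (4) + (0) + (0) + (0)] = 8/8 = 1
  <chi_5*chi_5, chi_5> = (1/8)[1*(4)*conj(2) + 1*(4)*conj(-2) + 2*(0)*conj(0) + 2*(0)*conj(0) + 2*(0)*conj(0)]
      = (1/8)[(8) + (-8) + (0) + (0) + (0)] = 0/8 = 0
Hence the multiplicities are chi_1: 1, chi_2: 1, chi_3: 1, chi_4: 1. Dimension check: dim(chi_5)*dim(chi_5) = 2*2 = 4 and sum (mult * dim) = 1*1 + 1*1 + 1*1 + 1*1 = 4.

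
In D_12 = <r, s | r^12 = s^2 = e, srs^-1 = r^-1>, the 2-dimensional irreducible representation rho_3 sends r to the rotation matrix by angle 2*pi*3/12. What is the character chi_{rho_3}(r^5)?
chi_{rho_3}(r^5) = 2*cos(2*pi*3*5/12) = 0

rho_3(r^5) is rotation by angle 2*pi*3*5/12, whose trace is 2*cos(2*pi*3*5/12) = 0.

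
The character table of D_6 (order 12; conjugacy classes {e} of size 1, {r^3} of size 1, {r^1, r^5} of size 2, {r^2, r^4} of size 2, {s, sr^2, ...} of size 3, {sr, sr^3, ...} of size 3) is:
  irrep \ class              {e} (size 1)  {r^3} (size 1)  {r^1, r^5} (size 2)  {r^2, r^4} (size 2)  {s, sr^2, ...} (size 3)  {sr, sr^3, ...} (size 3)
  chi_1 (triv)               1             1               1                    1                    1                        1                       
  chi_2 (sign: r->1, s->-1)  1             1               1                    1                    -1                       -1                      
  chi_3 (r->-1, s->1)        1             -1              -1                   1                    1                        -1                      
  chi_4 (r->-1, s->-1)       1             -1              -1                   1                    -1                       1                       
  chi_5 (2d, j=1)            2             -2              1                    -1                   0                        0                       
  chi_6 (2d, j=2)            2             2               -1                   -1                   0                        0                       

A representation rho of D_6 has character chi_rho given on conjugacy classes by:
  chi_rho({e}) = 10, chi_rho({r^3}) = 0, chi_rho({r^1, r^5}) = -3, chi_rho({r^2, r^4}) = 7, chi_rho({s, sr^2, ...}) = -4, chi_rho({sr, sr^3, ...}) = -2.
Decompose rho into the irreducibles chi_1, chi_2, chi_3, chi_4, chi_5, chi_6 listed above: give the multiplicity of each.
Multiplicities: chi_1: 0, chi_2: 3, chi_3: 2, chi_4: 3, chi_5: 0, chi_6: 1.

Working: Use <chi_rho, chi> = (1/|G|) sum_C |C| * chi_rho(C) * conj(chi(C)) with |G| = 12 for each irreducible chi in the table:
  <chi_rho, chi_1> = (1/12)[1*(10)*conj(1) + 1*(0)*conj(1) + 2*(-3)*conj(1) + 2*(7)*conj(1) + 3*(-4)*conj(1) + 3*(-2)*conj(1)]
      = (1/12)[(10) + (0) + (-6) + (14) + (-12) + (-6)] = 0/12 = 0
  <chi_rho, chi_2> = (1/12)[1*(10)*conj(1) + 1*(0)*conj(1) + 2*(-3)*conj(1) + 2*(7)*conj(1) + 3*(-4)*conj(-1) + 3*(-2)*conj(-1)]
      = (1/12)[(10) + (0) + (-6) + (14) + (12) + (6)] = 36/12 = 3
  <chi_rho, chi_3> = (1/12)[1*(10)*conj(1) + 1*(0)*conj(-1) + 2*(-3)*conj(-1) + 2*(7)*conj(1) + 3*(-4)*conj(1) + 3*(-2)*conj(-1)]
      = (1/12)[(10) + (0) + (6) + (14) + (-12) + (6)] = 24/12 = 2
  <chi_rho, chi_4> = (1/12)[1*(10)*conj(1) + 1*(0)*conj(-1) + 2*(-3)*conj(-1) + 2*(7)*conj(1) + 3*(-4)*conj(-1) + 3*(-2)*conj(1)]
      = (1/12)[(10) + (0) + (6) + (14) + (12) + (-6)] = 36/12 = 3
  <chi_rho, chi_5> = (1/12)[1*(10)*conj(2) + 1*(0)*conj(-2) + 2*(-3)*conj(1) + 2*(7)*conj(-1) + 3*(-4)*conj(0) + 3*(-2)*conj(0)]
      = (1/12)[(20) + (0) + (-6) + (-14) + (0) + (0)] = 0/12 = 0
  <chi_rho, chi_6> = (1/12)[1*(10)*conj(2) + 1*(0)*conj(2) + 2*(-3)*conj(-1) + 2*(7)*conj(-1) + 3*(-4)*conj(0) + 3*(-2)*conj(0)]
      = (1/12)[(20) + (0) + (6) + (-14) + (0) + (0)] = 12/12 = 1
Dimension check: dim(rho) = sum (mult * dim) = 0*1 + 3*1 + 2*1 + 3*1 + 0*2 + 1*2 = 10 = chi_rho(e) = 10.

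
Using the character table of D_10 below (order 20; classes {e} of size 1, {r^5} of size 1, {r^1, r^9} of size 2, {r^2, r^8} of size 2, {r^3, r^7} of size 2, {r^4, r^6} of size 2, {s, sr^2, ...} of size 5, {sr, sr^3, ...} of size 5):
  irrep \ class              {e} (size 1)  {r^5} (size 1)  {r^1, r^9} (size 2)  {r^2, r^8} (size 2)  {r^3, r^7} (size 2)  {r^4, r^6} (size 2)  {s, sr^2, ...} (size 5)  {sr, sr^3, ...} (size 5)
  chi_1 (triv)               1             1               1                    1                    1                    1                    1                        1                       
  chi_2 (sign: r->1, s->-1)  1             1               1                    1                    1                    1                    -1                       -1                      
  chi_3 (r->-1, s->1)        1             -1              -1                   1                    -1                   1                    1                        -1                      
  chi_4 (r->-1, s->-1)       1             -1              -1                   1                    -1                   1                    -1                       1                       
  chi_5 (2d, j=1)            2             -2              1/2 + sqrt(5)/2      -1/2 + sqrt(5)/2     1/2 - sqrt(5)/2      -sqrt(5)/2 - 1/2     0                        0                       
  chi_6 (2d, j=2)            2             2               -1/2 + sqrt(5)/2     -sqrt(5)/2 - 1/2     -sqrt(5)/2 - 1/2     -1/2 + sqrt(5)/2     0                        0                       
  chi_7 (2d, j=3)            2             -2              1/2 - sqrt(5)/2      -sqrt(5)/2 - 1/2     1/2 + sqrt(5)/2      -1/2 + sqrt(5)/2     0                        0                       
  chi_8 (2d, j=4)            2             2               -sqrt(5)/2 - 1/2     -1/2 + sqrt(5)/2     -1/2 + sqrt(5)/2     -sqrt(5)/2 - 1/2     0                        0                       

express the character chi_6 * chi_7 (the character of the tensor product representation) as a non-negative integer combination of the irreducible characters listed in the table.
chi_6 tensor chi_7 = chi_3 + chi_4 + chi_5 (all other irreducibles have multiplicity 0).

Argument: The character of a tensor product is the pointwise product (chi_6 * chi_7)(C) = chi_6(C) * chi_7(C):
  {e}: (2)*(2), {r^5}: (2)*(-2), {r^1, r^9}: (-1/2 + sqrt(5)/2)*(1/2 - sqrt(5)/2), {r^2, r^8}: (-sqrt(5)/2 - 1/2)*(-sqrt(5)/2 - 1/2), {r^3, r^7}: (-sqrt(5)/2 - 1/2)*(1/2 + sqrt(5)/2), {r^4, r^6}: (-1/2 + sqrt(5)/2)*(-1/2 + sqrt(5)/2), {s, sr^2, ...}: (0)*(0), {sr, sr^3, ...}: (0)*(0)
so (chi_6 * chi_7) takes values
  {e} -> 4, {r^5} -> -4, {r^1, r^9} -> -3/2 + sqrt(5)/2, {r^2, r^8} -> sqrt(5)/2 + 3/2, {r^3, r^7} -> -3/2 - sqrt(5)/2, {r^4, r^6} -> 3/2 - sqrt(5)/2, {s, sr^2, ...} -> 0, {sr, sr^3, ...} -> 0.
Now take the inner product of this character with each irreducible chi from the table, <chi_6*chi_7, chi> = (1/20) sum_C |C| (chi_6*chi_7)(C) conj(chi(C)):
  <chi_6*chi_7, chi_1> = (1/20)[1*(4)*conj(1) + 1*(-4)*conj(1) + 2*(-3/2 + sqrt(5)/2)*conj(1) + 2*(sqrt(5)/2 + 3/2)*conj(1) + 2*(-3/2 - sqrt(5)/2)*conj(1) + 2*(3/2 - sqrt(5)/2)*conj(1) + 5*(0)*conj(1) + 5*(0)*conj(1)]
      = (1/20)[(4) + (-4) + (-3 + sqrt(5)) + (sqrt(5) + 3) + (-3 - sqrt(5)) + (3 - sqrt(5)) + (0) + (0)] = 0/20 = 0
  <chi_6*chi_7, chi_2> = (1/20)[1*(4)*conj(1) + 1*(-4)*conj(1) + 2*(-3/2 + sqrt(5)/2)*conj(1) + 2*(sqrt(5)/2 + 3/2)*conj(1) + 2*(-3/2 - sqrt(5)/2)*conj(1) + 2*(3/2 - sqrt(5)/2)*conj(1) + 5*(0)*conj(-1) + 5*(0)*conj(-1)]
      = (1/20)[(4) + (-4) + (-3 + sqrt(5)) + (sqrt(5) + 3) + (-3 - sqrt(5)) + (3 - sqrt(5)) + (0) + (0)] = 0/20 = 0
  <chi_6*chi_7, chi_3> = (1/20)[1*(4)*conj(1) + 1*(-4)*conj(-1) + 2*(-3/2 + sqrt(5)/2)*conj(-1) + 2*(sqrt(5)/2 + 3/2)*conj(1) + 2*(-3/2 - sqrt(5)/2)*conj(-1) + 2*(3/2 - sqrt(5)/2)*conj(1) + 5*(0)*conj(1) + 5*(0)*conj(-1)]
      = (1/20)[(4) + (4) + (3 - sqrt(5)) + (sqrt(5) + 3) + (sqrt(5) + 3) + (3 - sqrt(5)) + (0) + (0)] = 20/20 = 1
  <chi_6*chi_7, chi_4> = (1/20)[1*(4)*conj(1) + 1*(-4)*conj(-1) + 2*(-3/2 + sqrt(5)/2)*conj(-1) + 2*(sqrt(5)/2 + 3/2)*conj(1) + 2*(-3/2 - sqrt(5)/2)*conj(-1) + 2*(3/2 - sqrt(5)/2)*conj(1) + 5*(0)*conj(-1) + 5*(0)*conj(1)]
      = (1/20)[(4) + (4) + (3 - sqrt(5)) + (sqrt(5) + 3) + (sqrt(5) + 3) + (3 - sqrt(5)) + (0) + (0)] = 20/20 = 1
  <chi_6*chi_7, chi_5> = (1/20)[1*(4)*conj(2) + 1*(-4)*conj(-2) + 2*(-3/2 + sqrt(5)/2)*conj(1/2 + sqrt(5)/2) + 2*(sqrt(5)/2 + 3/2)*conj(-1/2 + sqrt(5)/2) + 2*(-3/2 - sqrt(5)/2)*conj(1/2 - sqrt(5)/2) + 2*(3/2 - sqrt(5)/2)*conj(-sqrt(5)/2 - 1/2) + 5*(0)*conj(0) + 5*(0)*conj(0)]
      = (1/20)[(8) + (8) + (1 - sqrt(5)) + (1 + sqrt(5)) + (1 + sqrt(5)) + (1 - sqrt(5)) + (0) + (0)] = 20/20 = 1
  <chi_6*chi_7, chi_6> = (1/20)[1*(4)*conj(2) + 1*(-4)*conj(2) + 2*(-3/2 + sqrt(5)/2)*conj(-1/2 + sqrt(5)/2) + 2*(sqrt(5)/2 + 3/2)*conj(-sqrt(5)/2 - 1/2) + 2*(-3/2 - sqrt(5)/2)*conj(-sqrt(5)/2 - 1/2) + 2*(3/2 - sqrt(5)/2)*conj(-1/2 + sqrt(5)/2) + 5*(0)*conj(0) + 5*(0)*conj(0)]
      = (1/20)[(8) + (-8) + (4 - 2*sqrt(5)) + (-2*sqrt(5) - 4) + (4 + 2*sqrt(5)) + (-4 + 2*sqrt(5)) + (0) + (0)] = 0/20 = 0
  <chi_6*chi_7, chi_7> = (1/20)[1*(4)*conj(2) + 1*(-4)*conj(-2) + 2*(-3/2 + sqrt(5)/2)*conj(1/2 - sqrt(5)/2) + 2*(sqrt(5)/2 + 3/2)*conj(-sqrt(5)/2 - 1/2) + 2*(-3/2 - sqrt(5)/2)*conj(1/2 + sqrt(5)/2) + 2*(3/2 - sqrt(5)/2)*conj(-1/2 + sqrt(5)/2) + 5*(0)*conj(0) + 5*(0)*conj(0)]
      = (1/20)[(8) + (8) + (-4 + 2*sqrt(5)) + (-2*sqrt(5) - 4) + (-2*sqrt(5) - 4) + (-4 + 2*sqrt(5)) + (0) + (0)] = 0/20 = 0
  <chi_6*chi_7, chi_8> = (1/20)[1*(4)*conj(2) + 1*(-4)*conj(2) + 2*(-3/2 + sqrt(5)/2)*conj(-sqrt(5)/2 - 1/2) + 2*(sqrt(5)/2 + 3/2)*conj(-1/2 + sqrt(5)/2) + 2*(-3/2 - sqrt(5)/2)*conj(-1/2 + sqrt(5)/2) + 2*(3/2 - sqrt(5)/2)*conj(-sqrt(5)/2 - 1/2) + 5*(0)*conj(0) + 5*(0)*conj(0)]
      = (1/20)[(8) + (-8) + (-1 + sqrt(5)) + (1 + sqrt(5)) + (-sqrt(5) - 1) + (1 - sqrt(5)) + (0) + (0)] = 0/20 = 0
Hence the multiplicities are chi_3: 1, chi_4: 1, chi_5: 1. Dimension check: dim(chi_6)*dim(chi_7) = 2*2 = 4 and sum (mult * dim) = 1*1 + 1*1 + 1*2 = 4.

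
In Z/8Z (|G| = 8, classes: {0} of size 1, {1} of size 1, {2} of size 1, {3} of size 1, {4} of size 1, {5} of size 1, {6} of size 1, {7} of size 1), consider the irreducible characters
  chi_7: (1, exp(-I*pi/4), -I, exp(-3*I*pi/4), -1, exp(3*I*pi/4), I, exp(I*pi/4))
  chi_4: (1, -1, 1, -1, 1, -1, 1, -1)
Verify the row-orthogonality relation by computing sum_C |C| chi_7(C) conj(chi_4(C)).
Sum = 0; so <chi_7, chi_4> = 0 (distinct irreducibles are orthogonal).

Argument: Compute term by term over conjugacy classes (|C| * chi_7(C) * conj(chi_4(C))):
  1*(1)*conj(1) + 1*(exp(-I*pi/4))*conj(-1) + 1*(-I)*conj(1) + 1*(exp(-3*I*pi/4))*conj(-1) + 1*(-1)*conj(1) + 1*(exp(3*I*pi/4))*conj(-1) + 1*(I)*conj(1) + 1*(exp(I*pi/4))*conj(-1)
  = (1) + (-exp(-I*pi/4)) + (-I) + (-exp(-3*I*pi/4)) + (-1) + (-exp(3*I*pi/4)) + (I) + (-exp(I*pi/4))
  = 0.
(Exp terms are combined using exp(i*s)*conj(exp(i*t)) = exp(i*(s-t)), and sums of them are collapsed using the identity that for every m > 1 the m distinct m-th roots of unity sum to 0, e.g. 1 + exp(2*I*pi/3) + exp(-2*I*pi/3) = 0.)
Dividing by |G| = 8 gives 0/8 = 0, matching the row-orthogonality relation <chi_7, chi_4> = [chi_7 = chi_4].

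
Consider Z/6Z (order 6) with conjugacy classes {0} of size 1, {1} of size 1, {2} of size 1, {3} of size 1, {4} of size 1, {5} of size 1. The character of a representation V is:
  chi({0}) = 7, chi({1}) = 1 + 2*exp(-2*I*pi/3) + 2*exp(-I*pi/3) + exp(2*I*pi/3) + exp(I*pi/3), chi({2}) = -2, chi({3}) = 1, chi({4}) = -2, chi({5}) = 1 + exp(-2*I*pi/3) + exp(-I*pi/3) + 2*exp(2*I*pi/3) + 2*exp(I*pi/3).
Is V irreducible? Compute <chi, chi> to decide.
Not irreducible (reducible): <chi, chi> = 11 > 1.

Details: <chi, chi> = (1/|G|) sum_C |C| * |chi(C)|^2 = (1/6)[1*|7|^2 + 1*|1 + 2*exp(-2*I*pi/3) + 2*exp(-I*pi/3) + exp(2*I*pi/3) + exp(I*pi/3)|^2 + 1*|-2|^2 + 1*|1|^2 + 1*|-2|^2 + 1*|1 + exp(-2*I*pi/3) + exp(-I*pi/3) + 2*exp(2*I*pi/3) + 2*exp(I*pi/3)|^2]
  = (1/6)[(49) + (4) + (4) + (1) + (4) + (4)] = 66/6 = 11.
(Exp terms are combined using exp(i*s)*conj(exp(i*t)) = exp(i*(s-t)), and sums of them are collapsed using the identity that for every m > 1 the m distinct m-th roots of unity sum to 0, e.g. 1 + exp(2*I*pi/3) + exp(-2*I*pi/3) = 0.)
A character is irreducible iff <chi, chi> = 1, so this representation is reducible.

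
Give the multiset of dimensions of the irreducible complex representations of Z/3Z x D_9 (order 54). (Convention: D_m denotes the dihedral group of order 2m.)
Dimensions: 1, 1, 1, 1, 1, 1, 2, 2, 2, 2, 2, 2, 2, 2, 2, 2, 2, 2

Derivation: There are 18 irreducibles (= number of conjugacy classes). Their dimensions d_i satisfy sum d_i^2 = |G| = 54: 1 + 1 + 1 + 1 + 1 + 1 + 4 + 4 + 4 + 4 + 4 + 4 + 4 + 4 + 4 + 4 + 4 + 4 = 54. (For the product with Z/3Z: each of the 3 1-dim characters of Z/3Z tensors with each irrep of D_9, giving 3 copies of each D_9-dimension.)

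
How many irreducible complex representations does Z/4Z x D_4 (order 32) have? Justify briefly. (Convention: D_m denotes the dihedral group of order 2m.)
20

Why: The number of irreducible complex representations of a finite group equals its number of conjugacy classes. For a direct product, #classes(G x H) = #classes(G) * #classes(H). Z/4Z has 4 classes (abelian), D_4 has 5 classes, so 4 * 5 = 20, so Z/4Z x D_4 (order 32) has exactly 20 irreducible complex representations.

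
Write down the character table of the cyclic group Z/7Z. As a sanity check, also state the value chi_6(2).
Character table of Z/7Z (irreps indexed chi_0,...,chi_6 with chi_k(m) = zeta_7^(k*m), zeta_7 = exp(2*pi*i/7)):
  irrep \ class  {0} (size 1)  {1} (size 1)    {2} (size 1)    {3} (size 1)    {4} (size 1)    {5} (size 1)    {6} (size 1)  
  chi_0          1             1               1               1               1               1               1             
  chi_1          1             exp(2*I*pi/7)   exp(4*I*pi/7)   exp(6*I*pi/7)   exp(-6*I*pi/7)  exp(-4*I*pi/7)  exp(-2*I*pi/7)
  chi_2          1             exp(4*I*pi/7)   exp(-6*I*pi/7)  exp(-2*I*pi/7)  exp(2*I*pi/7)   exp(6*I*pi/7)   exp(-4*I*pi/7)
  chi_3          1             exp(6*I*pi/7)   exp(-2*I*pi/7)  exp(4*I*pi/7)   exp(-4*I*pi/7)  exp(2*I*pi/7)   exp(-6*I*pi/7)
  chi_4          1             exp(-6*I*pi/7)  exp(2*I*pi/7)   exp(-4*I*pi/7)  exp(4*I*pi/7)   exp(-2*I*pi/7)  exp(6*I*pi/7) 
  chi_5          1             exp(-4*I*pi/7)  exp(6*I*pi/7)   exp(2*I*pi/7)   exp(-2*I*pi/7)  exp(-6*I*pi/7)  exp(4*I*pi/7) 
  chi_6          1             exp(-2*I*pi/7)  exp(-4*I*pi/7)  exp(-6*I*pi/7)  exp(6*I*pi/7)   exp(4*I*pi/7)   exp(2*I*pi/7) 

Spot check: chi_6(2) = zeta_7^(6*2) = zeta_7^12 = exp(-4*I*pi/7).

Proof sketch: Z/7Z is abelian, so all 7 irreducible complex representations are 1-dimensional. They are given by chi_k(m) = zeta_7^(k*m) for k = 0,...,6. Row orthogonality: sum_m chi_k(m) conj(chi_l(m)) = 7 * [k = l].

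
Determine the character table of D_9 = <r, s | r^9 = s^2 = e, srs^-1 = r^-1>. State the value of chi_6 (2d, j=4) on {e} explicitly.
Conjugacy classes: {e} of size 1, {r^1, r^8} of size 2, {r^2, r^7} of size 2, {r^3, r^6} of size 2, {r^4, r^5} of size 2, {s, sr, ..., sr^8} of size 9.
Character table:
  irrep \ class              {e} (size 1)  {r^1, r^8} (size 2)  {r^2, r^7} (size 2)  {r^3, r^6} (size 2)  {r^4, r^5} (size 2)  {s, sr, ..., sr^8} (size 9)
  chi_1 (triv)               1             1                    1                    1                    1                    1                          
  chi_2 (sign: r->1, s->-1)  1             1                    1                    1                    1                    -1                         
  chi_3 (2d, j=1)            2             2*cos(2*pi/9)        2*cos(4*pi/9)        -1                   -2*cos(pi/9)         0                          
  chi_4 (2d, j=2)            2             2*cos(4*pi/9)        -2*cos(pi/9)         -1                   2*cos(2*pi/9)        0                          
  chi_5 (2d, j=3)            2             -1                   -1                   2                    -1                   0                          
  chi_6 (2d, j=4)            2             -2*cos(pi/9)         2*cos(2*pi/9)        -1                   2*cos(4*pi/9)        0                          

Spot check: chi_6 (2d, j=4) on {e} = 2.

Reasoning: D_9 has order 2*9 = 18 with 6 conjugacy classes, hence 6 irreducibles. Sum of squared dims 1 + 1 + 4 + 4 + 4 + 4 = 18 = |G|. Linear characters come from the abelianisation; the 2-dimensional irreps have character r^k -> 2*cos(2*pi*j*k/9), reflections -> 0.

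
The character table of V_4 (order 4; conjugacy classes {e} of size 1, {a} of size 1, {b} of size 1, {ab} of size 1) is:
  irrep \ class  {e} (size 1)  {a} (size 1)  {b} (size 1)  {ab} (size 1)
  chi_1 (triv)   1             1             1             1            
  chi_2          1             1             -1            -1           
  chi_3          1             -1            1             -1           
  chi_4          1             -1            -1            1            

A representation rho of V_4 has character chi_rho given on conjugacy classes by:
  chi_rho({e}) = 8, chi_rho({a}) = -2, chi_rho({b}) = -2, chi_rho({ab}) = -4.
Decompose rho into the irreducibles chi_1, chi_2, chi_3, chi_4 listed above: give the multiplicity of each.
Multiplicities: chi_1: 0, chi_2: 3, chi_3: 3, chi_4: 2.

Details: Use <chi_rho, chi> = (1/|G|) sum_C |C| * chi_rho(C) * conj(chi(C)) with |G| = 4 for each irreducible chi in the table:
  <chi_rho, chi_1> = (1/4)[1*(8)*conj(1) + 1*(-2)*conj(1) + 1*(-2)*conj(1) + 1*(-4)*conj(1)]
      = (1/4)[(8) + (-2) + (-2) + (-4)] = 0/4 = 0
  <chi_rho, chi_2> = (1/4)[1*(8)*conj(1) + 1*(-2)*conj(1) + 1*(-2)*conj(-1) + 1*(-4)*conj(-1)]
      = (1/4)[(8) + (-2) + (2) + (4)] = 12/4 = 3
  <chi_rho, chi_3> = (1/4)[1*(8)*conj(1) + 1*(-2)*conj(-1) + 1*(-2)*conj(1) + 1*(-4)*conj(-1)]
      = (1/4)[(8) + (2) + (-2) + (4)] = 12/4 = 3
  <chi_rho, chi_4> = (1/4)[1*(8)*conj(1) + 1*(-2)*conj(-1) + 1*(-2)*conj(-1) + 1*(-4)*conj(1)]
      = (1/4)[(8) + (2) + (2) + (-4)] = 8/4 = 2
Dimension check: dim(rho) = sum (mult * dim) = 0*1 + 3*1 + 3*1 + 2*1 = 8 = chi_rho(e) = 8.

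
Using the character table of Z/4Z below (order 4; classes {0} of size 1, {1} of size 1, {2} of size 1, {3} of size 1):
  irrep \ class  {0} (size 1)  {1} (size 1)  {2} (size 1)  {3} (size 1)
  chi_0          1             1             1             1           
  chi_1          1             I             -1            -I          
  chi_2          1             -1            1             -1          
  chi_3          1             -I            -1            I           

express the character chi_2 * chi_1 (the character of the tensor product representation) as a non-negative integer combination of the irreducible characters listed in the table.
chi_2 tensor chi_1 = chi_3 (all other irreducibles have multiplicity 0).

Proof sketch: The character of a tensor product is the pointwise product (chi_2 * chi_1)(C) = chi_2(C) * chi_1(C):
  {0}: (1)*(1), {1}: (-1)*(I), {2}: (1)*(-1), {3}: (-1)*(-I)
so (chi_2 * chi_1) takes values
  {0} -> 1, {1} -> -I, {2} -> -1, {3} -> I.
Now take the inner product of this character with each irreducible chi from the table, <chi_2*chi_1, chi> = (1/4) sum_C |C| (chi_2*chi_1)(C) conj(chi(C)):
  <chi_2*chi_1, chi_0> = (1/4)[1*(1)*conj(1) + 1*(-I)*conj(1) + 1*(-1)*conj(1) + 1*(I)*conj(1)]
      = (1/4)[(1) + (-I) + (-1) + (I)] = 0/4 = 0
  <chi_2*chi_1, chi_1> = (1/4)[1*(1)*conj(1) + 1*(-I)*conj(I) + 1*(-1)*conj(-1) + 1*(I)*conj(-I)]
      = (1/4)[(1) + (-1) + (1) + (-1)] = 0/4 = 0
  <chi_2*chi_1, chi_2> = (1/4)[1*(1)*conj(1) + 1*(-I)*conj(-1) + 1*(-1)*conj(1) + 1*(I)*conj(-1)]
      = (1/4)[(1) + (I) + (-1) + (-I)] = 0/4 = 0
  <chi_2*chi_1, chi_3> = (1/4)[1*(1)*conj(1) + 1*(-I)*conj(-I) + 1*(-1)*conj(-1) + 1*(I)*conj(I)]
      = (1/4)[(1) + (1) + (1) + (1)] = 4/4 = 1
(Exp terms are combined using exp(i*s)*conj(exp(i*t)) = exp(i*(s-t)), and sums of them are collapsed using the identity that for every m > 1 the m distinct m-th roots of unity sum to 0, e.g. 1 + exp(2*I*pi/3) + exp(-2*I*pi/3) = 0.)
Hence the multiplicities are chi_3: 1. Dimension check: dim(chi_2)*dim(chi_1) = 1*1 = 1 and sum (mult * dim) = 1*1 = 1.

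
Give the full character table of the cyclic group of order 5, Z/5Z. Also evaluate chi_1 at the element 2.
Character table of Z/5Z (irreps indexed chi_0,...,chi_4 with chi_k(m) = zeta_5^(k*m), zeta_5 = exp(2*pi*i/5)):
  irrep \ class  {0} (size 1)  {1} (size 1)    {2} (size 1)    {3} (size 1)    {4} (size 1)  
  chi_0          1             1               1               1               1             
  chi_1          1             exp(2*I*pi/5)   exp(4*I*pi/5)   exp(-4*I*pi/5)  exp(-2*I*pi/5)
  chi_2          1             exp(4*I*pi/5)   exp(-2*I*pi/5)  exp(2*I*pi/5)   exp(-4*I*pi/5)
  chi_3          1             exp(-4*I*pi/5)  exp(2*I*pi/5)   exp(-2*I*pi/5)  exp(4*I*pi/5) 
  chi_4          1             exp(-2*I*pi/5)  exp(-4*I*pi/5)  exp(4*I*pi/5)   exp(2*I*pi/5) 

Spot check: chi_1(2) = zeta_5^(1*2) = zeta_5^2 = exp(4*I*pi/5).

Argument: Z/5Z is abelian, so all 5 irreducible complex representations are 1-dimensional. They are given by chi_k(m) = zeta_5^(k*m) for k = 0,...,4. Row orthogonality: sum_m chi_k(m) conj(chi_l(m)) = 5 * [k = l].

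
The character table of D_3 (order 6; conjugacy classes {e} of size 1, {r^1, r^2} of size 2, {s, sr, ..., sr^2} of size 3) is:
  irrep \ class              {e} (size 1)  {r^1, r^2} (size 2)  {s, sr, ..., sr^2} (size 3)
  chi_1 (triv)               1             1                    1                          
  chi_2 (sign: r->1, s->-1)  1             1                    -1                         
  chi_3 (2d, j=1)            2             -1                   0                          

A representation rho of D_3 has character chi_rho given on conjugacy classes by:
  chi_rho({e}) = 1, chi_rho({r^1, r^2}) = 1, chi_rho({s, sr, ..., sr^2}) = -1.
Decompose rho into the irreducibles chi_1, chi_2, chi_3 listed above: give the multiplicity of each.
Multiplicities: chi_1: 0, chi_2: 1, chi_3: 0.

Working: Use <chi_rho, chi> = (1/|G|) sum_C |C| * chi_rho(C) * conj(chi(C)) with |G| = 6 for each irreducible chi in the table:
  <chi_rho, chi_1> = (1/6)[1*(1)*conj(1) + 2*(1)*conj(1) + 3*(-1)*conj(1)]
      = (1/6)[(1) + (2) + (-3)] = 0/6 = 0
  <chi_rho, chi_2> = (1/6)[1*(1)*conj(1) + 2*(1)*conj(1) + 3*(-1)*conj(-1)]
      = (1/6)[(1) + (2) + (3)] = 6/6 = 1
  <chi_rho, chi_3> = (1/6)[1*(1)*conj(2) + 2*(1)*conj(-1) + 3*(-1)*conj(0)]
      = (1/6)[(2) + (-2) + (0)] = 0/6 = 0
Dimension check: dim(rho) = sum (mult * dim) = 0*1 + 1*1 + 0*2 = 1 = chi_rho(e) = 1.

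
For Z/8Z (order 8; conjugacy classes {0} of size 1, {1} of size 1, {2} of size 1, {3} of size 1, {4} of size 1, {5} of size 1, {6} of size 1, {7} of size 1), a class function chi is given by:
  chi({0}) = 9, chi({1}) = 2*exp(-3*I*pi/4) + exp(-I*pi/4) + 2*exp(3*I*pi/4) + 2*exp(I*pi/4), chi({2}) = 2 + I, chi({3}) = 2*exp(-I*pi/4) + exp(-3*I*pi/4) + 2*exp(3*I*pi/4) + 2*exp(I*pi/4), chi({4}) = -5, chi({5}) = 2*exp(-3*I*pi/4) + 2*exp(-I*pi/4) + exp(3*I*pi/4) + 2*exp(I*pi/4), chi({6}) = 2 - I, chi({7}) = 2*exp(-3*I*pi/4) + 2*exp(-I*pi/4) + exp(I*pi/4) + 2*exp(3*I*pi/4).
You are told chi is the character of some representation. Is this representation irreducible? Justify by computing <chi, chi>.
Not irreducible (reducible): <chi, chi> = 15 > 1.

Explanation: <chi, chi> = (1/|G|) sum_C |C| * |chi(C)|^2 = (1/8)[1*|9|^2 + 1*|2*exp(-3*I*pi/4) + exp(-I*pi/4) + 2*exp(3*I*pi/4) + 2*exp(I*pi/4)|^2 + 1*|2 + I|^2 + 1*|2*exp(-I*pi/4) + exp(-3*I*pi/4) + 2*exp(3*I*pi/4) + 2*exp(I*pi/4)|^2 + 1*|-5|^2 + 1*|2*exp(-3*I*pi/4) + 2*exp(-I*pi/4) + exp(3*I*pi/4) + 2*exp(I*pi/4)|^2 + 1*|2 - I|^2 + 1*|2*exp(-3*I*pi/4) + 2*exp(-I*pi/4) + exp(I*pi/4) + 2*exp(3*I*pi/4)|^2]
  = (1/8)[(81) + (1) + (5) + (1) + (25) + (1) + (5) + (1)] = 120/8 = 15.
(Exp terms are combined using exp(i*s)*conj(exp(i*t)) = exp(i*(s-t)), and sums of them are collapsed using the identity that for every m > 1 the m distinct m-th roots of unity sum to 0, e.g. 1 + exp(2*I*pi/3) + exp(-2*I*pi/3) = 0.)
A character is irreducible iff <chi, chi> = 1, so this representation is reducible.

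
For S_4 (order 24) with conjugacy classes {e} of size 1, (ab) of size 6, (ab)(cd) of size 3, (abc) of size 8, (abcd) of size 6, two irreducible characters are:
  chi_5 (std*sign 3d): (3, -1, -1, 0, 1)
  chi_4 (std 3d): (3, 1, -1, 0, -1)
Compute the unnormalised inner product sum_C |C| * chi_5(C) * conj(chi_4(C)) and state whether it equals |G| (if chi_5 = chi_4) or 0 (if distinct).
Sum = 0; so <chi_5, chi_4> = 0 (distinct irreducibles are orthogonal).

Why: Compute term by term over conjugacy classes (|C| * chi_5(C) * conj(chi_4(C))):
  1*(3)*conj(3) + 6*(-1)*conj(1) + 3*(-1)*conj(-1) + 8*(0)*conj(0) + 6*(1)*conj(-1)
  = (9) + (-6) + (3) + (0) + (-6)
  = 0.
Dividing by |G| = 24 gives 0/24 = 0, matching the row-orthogonality relation <chi_5, chi_4> = [chi_5 = chi_4].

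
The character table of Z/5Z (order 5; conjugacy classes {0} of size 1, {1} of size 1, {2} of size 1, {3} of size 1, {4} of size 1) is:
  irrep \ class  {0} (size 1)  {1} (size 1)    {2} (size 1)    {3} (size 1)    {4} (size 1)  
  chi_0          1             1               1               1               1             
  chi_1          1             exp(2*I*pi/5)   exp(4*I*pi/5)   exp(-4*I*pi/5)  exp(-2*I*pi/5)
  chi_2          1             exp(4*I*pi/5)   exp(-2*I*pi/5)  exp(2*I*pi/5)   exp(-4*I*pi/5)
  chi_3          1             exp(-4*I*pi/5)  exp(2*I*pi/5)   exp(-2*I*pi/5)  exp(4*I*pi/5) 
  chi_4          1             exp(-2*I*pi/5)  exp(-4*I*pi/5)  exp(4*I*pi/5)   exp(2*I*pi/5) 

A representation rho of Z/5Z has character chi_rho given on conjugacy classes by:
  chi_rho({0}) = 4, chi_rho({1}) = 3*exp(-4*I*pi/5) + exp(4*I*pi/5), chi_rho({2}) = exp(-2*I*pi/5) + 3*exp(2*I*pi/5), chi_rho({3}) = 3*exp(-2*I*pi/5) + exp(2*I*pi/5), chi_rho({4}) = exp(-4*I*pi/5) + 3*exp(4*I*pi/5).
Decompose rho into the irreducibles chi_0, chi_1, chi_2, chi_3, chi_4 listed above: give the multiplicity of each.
Multiplicities: chi_0: 0, chi_1: 0, chi_2: 1, chi_3: 3, chi_4: 0.

Use <chi_rho, chi> = (1/|G|) sum_C |C| * chi_rho(C) * conj(chi(C)) with |G| = 5 for each irreducible chi in the table:
  <chi_rho, chi_0> = (1/5)[1*(4)*conj(1) + 1*(3*exp(-4*I*pi/5) + exp(4*I*pi/5))*conj(1) + 1*(exp(-2*I*pi/5) + 3*exp(2*I*pi/5))*conj(1) + 1*(3*exp(-2*I*pi/5) + exp(2*I*pi/5))*conj(1) + 1*(exp(-4*I*pi/5) + 3*exp(4*I*pi/5))*conj(1)]
      = (1/5)[(4) + (3*exp(-4*I*pi/5) + exp(4*I*pi/5)) + (exp(-2*I*pi/5) + 3*exp(2*I*pi/5)) + (3*exp(-2*I*pi/5) + exp(2*I*pi/5)) + (exp(-4*I*pi/5) + 3*exp(4*I*pi/5))] = 0/5 = 0
  <chi_rho, chi_1> = (1/5)[1*(4)*conj(1) + 1*(3*exp(-4*I*pi/5) + exp(4*I*pi/5))*conj(exp(2*I*pi/5)) + 1*(exp(-2*I*pi/5) + 3*exp(2*I*pi/5))*conj(exp(4*I*pi/5)) + 1*(3*exp(-2*I*pi/5) + exp(2*I*pi/5))*conj(exp(-4*I*pi/5)) + 1*(exp(-4*I*pi/5) + 3*exp(4*I*pi/5))*conj(exp(-2*I*pi/5))]
      = (1/5)[(4) + (exp(2*I*pi/5) + 3*exp(4*I*pi/5)) + (3*exp(-2*I*pi/5) + exp(4*I*pi/5)) + (exp(-4*I*pi/5) + 3*exp(2*I*pi/5)) + (3*exp(-4*I*pi/5) + exp(-2*I*pi/5))] = 0/5 = 0
  <chi_rho, chi_2> = (1/5)[1*(4)*conj(1) + 1*(3*exp(-4*I*pi/5) + exp(4*I*pi/5))*conj(exp(4*I*pi/5)) + 1*(exp(-2*I*pi/5) + 3*exp(2*I*pi/5))*conj(exp(-2*I*pi/5)) + 1*(3*exp(-2*I*pi/5) + exp(2*I*pi/5))*conj(exp(2*I*pi/5)) + 1*(exp(-4*I*pi/5) + 3*exp(4*I*pi/5))*conj(exp(-4*I*pi/5))]
      = (1/5)[(4) + (1 + 3*exp(2*I*pi/5)) + (1 + 3*exp(4*I*pi/5)) + (1 + 3*exp(-4*I*pi/5)) + (1 + 3*exp(-2*I*pi/5))] = 5/5 = 1
  <chi_rho, chi_3> = (1/5)[1*(4)*conj(1) + 1*(3*exp(-4*I*pi/5) + exp(4*I*pi/5))*conj(exp(-4*I*pi/5)) + 1*(exp(-2*I*pi/5) + 3*exp(2*I*pi/5))*conj(exp(2*I*pi/5)) + 1*(3*exp(-2*I*pi/5) + exp(2*I*pi/5))*conj(exp(-2*I*pi/5)) + 1*(exp(-4*I*pi/5) + 3*exp(4*I*pi/5))*conj(exp(4*I*pi/5))]
      = (1/5)[(4) + (3 + exp(-2*I*pi/5)) + (3 + exp(-4*I*pi/5)) + (3 + exp(4*I*pi/5)) + (3 + exp(2*I*pi/5))] = 15/5 = 3
  <chi_rho, chi_4> = (1/5)[1*(4)*conj(1) + 1*(3*exp(-4*I*pi/5) + exp(4*I*pi/5))*conj(exp(-2*I*pi/5)) + 1*(exp(-2*I*pi/5) + 3*exp(2*I*pi/5))*conj(exp(-4*I*pi/5)) + 1*(3*exp(-2*I*pi/5) + exp(2*I*pi/5))*conj(exp(4*I*pi/5)) + 1*(exp(-4*I*pi/5) + 3*exp(4*I*pi/5))*conj(exp(2*I*pi/5))]
      = (1/5)[(4) + (3*exp(-2*I*pi/5) + exp(-4*I*pi/5)) + (3*exp(-4*I*pi/5) + exp(2*I*pi/5)) + (exp(-2*I*pi/5) + 3*exp(4*I*pi/5)) + (exp(4*I*pi/5) + 3*exp(2*I*pi/5))] = 0/5 = 0
(Exp terms are combined using exp(i*s)*conj(exp(i*t)) = exp(i*(s-t)), and sums of them are collapsed using the identity that for every m > 1 the m distinct m-th roots of unity sum to 0, e.g. 1 + exp(2*I*pi/3) + exp(-2*I*pi/3) = 0.)
Dimension check: dim(rho) = sum (mult * dim) = 0*1 + 0*1 + 1*1 + 3*1 + 0*1 = 4 = chi_rho(e) = 4.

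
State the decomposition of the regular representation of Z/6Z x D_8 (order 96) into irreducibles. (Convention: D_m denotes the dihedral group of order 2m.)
Each irreducible V_i of dimension d_i appears with multiplicity d_i, i.e. rho_reg = (direct sum over all irreducibles V_i) d_i V_i. The irreducible dimensions for Z/6Z x D_8 are 1, 1, 1, 1, 1, 1, 1, 1, 1, 1, 1, 1, 1, 1, 1, 1, 1, 1, 1, 1, 1, 1, 1, 1, 2, 2, 2, 2, 2, 2, 2, 2, 2, 2, 2, 2, 2, 2, 2, 2, 2, 2: 24 irreducibles of dimension 1, each with multiplicity 1; 18 irreducibles of dimension 2, each with multiplicity 2. Total dimension 24*1*1 + 18*2*2 = 96 = |G|.

Reasoning: General theorem: in the regular representation of a finite group G, each irreducible appears with multiplicity equal to its dimension. Check: dim(rho_reg) = sum d_i^2 = 1 + 1 + 1 + 1 + 1 + 1 + 1 + 1 + 1 + 1 + 1 + 1 + 1 + 1 + 1 + 1 + 1 + 1 + 1 + 1 + 1 + 1 + 1 + 1 + 4 + 4 + 4 + 4 + 4 + 4 + 4 + 4 + 4 + 4 + 4 + 4 + 4 + 4 + 4 + 4 + 4 + 4 = 96 = |G|.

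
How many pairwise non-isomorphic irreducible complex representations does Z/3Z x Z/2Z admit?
6

Derivation: The number of irreducible complex representations of a finite group equals its number of conjugacy classes. Z/3Z x Z/2Z is abelian of order 6, so every element is its own conjugacy class: 6 classes, so Z/3Z x Z/2Z (order 6) has exactly 6 irreducible complex representations.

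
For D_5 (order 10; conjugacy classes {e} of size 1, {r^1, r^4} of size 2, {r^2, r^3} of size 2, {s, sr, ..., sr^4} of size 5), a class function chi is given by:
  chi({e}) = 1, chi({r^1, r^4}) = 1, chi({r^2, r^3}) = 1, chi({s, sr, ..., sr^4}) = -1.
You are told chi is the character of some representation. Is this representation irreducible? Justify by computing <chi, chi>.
Irreducible: <chi, chi> = 1.

<chi, chi> = (1/|G|) sum_C |C| * |chi(C)|^2 = (1/10)[1*|1|^2 + 2*|1|^2 + 2*|1|^2 + 5*|-1|^2]
  = (1/10)[(1) + (2) + (2) + (5)] = 10/10 = 1.
A character is irreducible iff <chi, chi> = 1, so this representation is irreducible.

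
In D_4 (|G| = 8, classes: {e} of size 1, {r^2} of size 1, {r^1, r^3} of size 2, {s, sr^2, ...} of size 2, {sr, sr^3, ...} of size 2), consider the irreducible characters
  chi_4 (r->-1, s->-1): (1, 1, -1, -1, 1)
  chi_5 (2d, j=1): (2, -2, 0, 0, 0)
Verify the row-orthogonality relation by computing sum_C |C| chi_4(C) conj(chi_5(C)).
Sum = 0; so <chi_4, chi_5> = 0 (distinct irreducibles are orthogonal).

Details: Compute term by term over conjugacy classes (|C| * chi_4(C) * conj(chi_5(C))):
  1*(1)*conj(2) + 1*(1)*conj(-2) + 2*(-1)*conj(0) + 2*(-1)*conj(0) + 2*(1)*conj(0)
  = (2) + (-2) + (0) + (0) + (0)
  = 0.
Dividing by |G| = 8 gives 0/8 = 0, matching the row-orthogonality relation <chi_4, chi_5> = [chi_4 = chi_5].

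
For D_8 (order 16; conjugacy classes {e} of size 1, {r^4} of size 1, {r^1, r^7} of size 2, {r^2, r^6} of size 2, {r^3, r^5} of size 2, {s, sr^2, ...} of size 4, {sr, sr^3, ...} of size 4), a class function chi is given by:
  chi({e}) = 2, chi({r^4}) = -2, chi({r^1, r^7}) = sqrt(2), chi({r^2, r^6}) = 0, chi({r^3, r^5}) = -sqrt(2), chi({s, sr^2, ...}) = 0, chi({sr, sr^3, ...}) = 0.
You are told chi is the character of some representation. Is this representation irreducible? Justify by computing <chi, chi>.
Irreducible: <chi, chi> = 1.

Derivation: <chi, chi> = (1/|G|) sum_C |C| * |chi(C)|^2 = (1/16)[1*|2|^2 + 1*|-2|^2 + 2*|sqrt(2)|^2 + 2*|0|^2 + 2*|-sqrt(2)|^2 + 4*|0|^2 + 4*|0|^2]
  = (1/16)[(4) + (4) + (4) + (0) + (4) + (0) + (0)] = 16/16 = 1.
A character is irreducible iff <chi, chi> = 1, so this representation is irreducible.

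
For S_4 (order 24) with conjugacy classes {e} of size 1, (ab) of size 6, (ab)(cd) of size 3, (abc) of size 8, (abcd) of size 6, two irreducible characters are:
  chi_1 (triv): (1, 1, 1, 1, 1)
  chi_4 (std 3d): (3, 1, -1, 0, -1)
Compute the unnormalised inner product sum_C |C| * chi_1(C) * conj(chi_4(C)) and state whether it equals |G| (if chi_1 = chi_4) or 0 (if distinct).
Sum = 0; so <chi_1, chi_4> = 0 (distinct irreducibles are orthogonal).

Solution. Compute term by term over conjugacy classes (|C| * chi_1(C) * conj(chi_4(C))):
  1*(1)*conj(3) + 6*(1)*conj(1) + 3*(1)*conj(-1) + 8*(1)*conj(0) + 6*(1)*conj(-1)
  = (3) + (6) + (-3) + (0) + (-6)
  = 0.
Dividing by |G| = 24 gives 0/24 = 0, matching the row-orthogonality relation <chi_1, chi_4> = [chi_1 = chi_4].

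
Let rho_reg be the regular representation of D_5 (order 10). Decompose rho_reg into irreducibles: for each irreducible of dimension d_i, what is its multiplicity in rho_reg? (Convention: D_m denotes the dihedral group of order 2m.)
Each irreducible V_i of dimension d_i appears with multiplicity d_i, i.e. rho_reg = (direct sum over all irreducibles V_i) d_i V_i. The irreducible dimensions for D_5 are 1, 1, 2, 2: 2 irreducibles of dimension 1, each with multiplicity 1; 2 irreducibles of dimension 2, each with multiplicity 2. Total dimension 2*1*1 + 2*2*2 = 10 = |G|.

Why: General theorem: in the regular representation of a finite group G, each irreducible appears with multiplicity equal to its dimension. Check: dim(rho_reg) = sum d_i^2 = 1 + 1 + 4 + 4 = 10 = |G|.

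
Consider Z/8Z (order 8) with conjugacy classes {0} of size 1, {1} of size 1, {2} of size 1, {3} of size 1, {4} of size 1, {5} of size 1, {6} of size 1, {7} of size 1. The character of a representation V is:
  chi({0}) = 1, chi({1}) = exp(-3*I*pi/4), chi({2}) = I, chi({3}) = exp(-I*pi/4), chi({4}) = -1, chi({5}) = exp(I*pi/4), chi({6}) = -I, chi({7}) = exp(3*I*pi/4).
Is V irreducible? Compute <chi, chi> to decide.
Irreducible: <chi, chi> = 1.

Working: <chi, chi> = (1/|G|) sum_C |C| * |chi(C)|^2 = (1/8)[1*|1|^2 + 1*|exp(-3*I*pi/4)|^2 + 1*|I|^2 + 1*|exp(-I*pi/4)|^2 + 1*|-1|^2 + 1*|exp(I*pi/4)|^2 + 1*|-I|^2 + 1*|exp(3*I*pi/4)|^2]
  = (1/8)[(1) + (1) + (1) + (1) + (1) + (1) + (1) + (1)] = 8/8 = 1.
(Exp terms are combined using exp(i*s)*conj(exp(i*t)) = exp(i*(s-t)), and sums of them are collapsed using the identity that for every m > 1 the m distinct m-th roots of unity sum to 0, e.g. 1 + exp(2*I*pi/3) + exp(-2*I*pi/3) = 0.)
A character is irreducible iff <chi, chi> = 1, so this representation is irreducible.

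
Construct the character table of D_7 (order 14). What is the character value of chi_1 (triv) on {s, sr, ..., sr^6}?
Conjugacy classes: {e} of size 1, {r^1, r^6} of size 2, {r^2, r^5} of size 2, {r^3, r^4} of size 2, {s, sr, ..., sr^6} of size 7.
Character table:
  irrep \ class              {e} (size 1)  {r^1, r^6} (size 2)  {r^2, r^5} (size 2)  {r^3, r^4} (size 2)  {s, sr, ..., sr^6} (size 7)
  chi_1 (triv)               1             1                    1                    1                    1                          
  chi_2 (sign: r->1, s->-1)  1             1                    1                    1                    -1                         
  chi_3 (2d, j=1)            2             2*cos(2*pi/7)        -2*cos(3*pi/7)       -2*cos(pi/7)         0                          
  chi_4 (2d, j=2)            2             -2*cos(3*pi/7)       -2*cos(pi/7)         2*cos(2*pi/7)        0                          
  chi_5 (2d, j=3)            2             -2*cos(pi/7)         2*cos(2*pi/7)        -2*cos(3*pi/7)       0                          

Spot check: chi_1 (triv) on {s, sr, ..., sr^6} = 1.

Working: D_7 has order 2*7 = 14 with 5 conjugacy classes, hence 5 irreducibles. Sum of squared dims 1 + 1 + 4 + 4 + 4 = 14 = |G|. Linear characters come from the abelianisation; the 2-dimensional irreps have character r^k -> 2*cos(2*pi*j*k/7), reflections -> 0.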